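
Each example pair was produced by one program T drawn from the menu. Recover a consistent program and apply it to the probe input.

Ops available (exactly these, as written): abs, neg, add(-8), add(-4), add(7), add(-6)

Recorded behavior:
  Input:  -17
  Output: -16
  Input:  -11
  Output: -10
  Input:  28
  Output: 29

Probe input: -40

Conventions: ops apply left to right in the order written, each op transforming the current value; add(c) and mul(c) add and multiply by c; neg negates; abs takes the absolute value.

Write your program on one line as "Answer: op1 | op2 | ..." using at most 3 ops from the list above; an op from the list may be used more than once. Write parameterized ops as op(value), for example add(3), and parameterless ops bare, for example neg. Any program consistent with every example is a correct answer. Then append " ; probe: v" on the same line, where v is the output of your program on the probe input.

add(7) | add(-6) ; probe: -39

Check, running the answer program on each example:
  -17 -> -10 -> -16
  -11 -> -4 -> -10
  28 -> 35 -> 29
  probe: -40 -> -33 -> -39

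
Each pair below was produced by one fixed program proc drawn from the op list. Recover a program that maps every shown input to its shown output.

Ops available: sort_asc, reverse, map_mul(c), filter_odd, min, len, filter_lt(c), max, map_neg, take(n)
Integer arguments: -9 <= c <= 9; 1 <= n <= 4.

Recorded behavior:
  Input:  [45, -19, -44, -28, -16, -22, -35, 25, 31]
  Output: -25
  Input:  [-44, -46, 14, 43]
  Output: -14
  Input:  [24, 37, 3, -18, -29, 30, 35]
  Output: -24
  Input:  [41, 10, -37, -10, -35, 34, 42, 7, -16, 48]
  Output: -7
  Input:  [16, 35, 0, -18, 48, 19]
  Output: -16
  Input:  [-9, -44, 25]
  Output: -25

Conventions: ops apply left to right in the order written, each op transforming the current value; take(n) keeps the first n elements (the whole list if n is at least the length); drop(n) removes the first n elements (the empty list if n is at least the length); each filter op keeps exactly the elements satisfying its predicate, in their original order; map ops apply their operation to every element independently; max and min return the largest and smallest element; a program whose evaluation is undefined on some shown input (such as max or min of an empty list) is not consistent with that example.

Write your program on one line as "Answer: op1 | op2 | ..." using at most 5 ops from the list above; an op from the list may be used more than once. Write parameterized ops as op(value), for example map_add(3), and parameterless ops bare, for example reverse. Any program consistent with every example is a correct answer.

reverse | map_neg | sort_asc | filter_lt(-5) | max

Check, running the answer program on each example:
  [45, -19, -44, -28, -16, -22, -35, 25, 31] -> [31, 25, -35, -22, -16, -28, -44, -19, 45] -> [-31, -25, 35, 22, 16, 28, 44, 19, -45] -> [-45, -31, -25, 16, 19, 22, 28, 35, 44] -> [-45, -31, -25] -> -25
  [-44, -46, 14, 43] -> [43, 14, -46, -44] -> [-43, -14, 46, 44] -> [-43, -14, 44, 46] -> [-43, -14] -> -14
  [24, 37, 3, -18, -29, 30, 35] -> [35, 30, -29, -18, 3, 37, 24] -> [-35, -30, 29, 18, -3, -37, -24] -> [-37, -35, -30, -24, -3, 18, 29] -> [-37, -35, -30, -24] -> -24
  [41, 10, -37, -10, -35, 34, 42, 7, -16, 48] -> [48, -16, 7, 42, 34, -35, -10, -37, 10, 41] -> [-48, 16, -7, -42, -34, 35, 10, 37, -10, -41] -> [-48, -42, -41, -34, -10, -7, 10, 16, 35, 37] -> [-48, -42, -41, -34, -10, -7] -> -7
  [16, 35, 0, -18, 48, 19] -> [19, 48, -18, 0, 35, 16] -> [-19, -48, 18, 0, -35, -16] -> [-48, -35, -19, -16, 0, 18] -> [-48, -35, -19, -16] -> -16
  [-9, -44, 25] -> [25, -44, -9] -> [-25, 44, 9] -> [-25, 9, 44] -> [-25] -> -25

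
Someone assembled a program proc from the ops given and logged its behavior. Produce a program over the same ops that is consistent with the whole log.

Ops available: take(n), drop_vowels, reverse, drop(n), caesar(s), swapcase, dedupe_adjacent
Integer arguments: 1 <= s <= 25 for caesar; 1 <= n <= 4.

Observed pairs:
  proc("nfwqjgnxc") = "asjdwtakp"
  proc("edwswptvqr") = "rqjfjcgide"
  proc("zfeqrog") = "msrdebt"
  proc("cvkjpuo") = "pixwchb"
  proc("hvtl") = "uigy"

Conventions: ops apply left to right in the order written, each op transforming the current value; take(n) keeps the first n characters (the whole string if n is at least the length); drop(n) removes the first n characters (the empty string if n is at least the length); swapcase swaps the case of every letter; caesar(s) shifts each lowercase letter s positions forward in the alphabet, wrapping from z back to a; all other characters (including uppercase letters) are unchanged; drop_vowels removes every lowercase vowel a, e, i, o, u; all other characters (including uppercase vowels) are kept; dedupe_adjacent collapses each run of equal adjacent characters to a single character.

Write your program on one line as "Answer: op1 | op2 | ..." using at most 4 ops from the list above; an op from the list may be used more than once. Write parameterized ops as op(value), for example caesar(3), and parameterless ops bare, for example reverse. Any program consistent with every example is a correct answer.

reverse | caesar(13) | reverse

Check, running the answer program on each example:
  "nfwqjgnxc" -> "cxngjqwfn" -> "pkatwdjsa" -> "asjdwtakp"
  "edwswptvqr" -> "rqvtpwswde" -> "edigcjfjqr" -> "rqjfjcgide"
  "zfeqrog" -> "gorqefz" -> "tbedrsm" -> "msrdebt"
  "cvkjpuo" -> "oupjkvc" -> "bhcwxip" -> "pixwchb"
  "hvtl" -> "ltvh" -> "ygiu" -> "uigy"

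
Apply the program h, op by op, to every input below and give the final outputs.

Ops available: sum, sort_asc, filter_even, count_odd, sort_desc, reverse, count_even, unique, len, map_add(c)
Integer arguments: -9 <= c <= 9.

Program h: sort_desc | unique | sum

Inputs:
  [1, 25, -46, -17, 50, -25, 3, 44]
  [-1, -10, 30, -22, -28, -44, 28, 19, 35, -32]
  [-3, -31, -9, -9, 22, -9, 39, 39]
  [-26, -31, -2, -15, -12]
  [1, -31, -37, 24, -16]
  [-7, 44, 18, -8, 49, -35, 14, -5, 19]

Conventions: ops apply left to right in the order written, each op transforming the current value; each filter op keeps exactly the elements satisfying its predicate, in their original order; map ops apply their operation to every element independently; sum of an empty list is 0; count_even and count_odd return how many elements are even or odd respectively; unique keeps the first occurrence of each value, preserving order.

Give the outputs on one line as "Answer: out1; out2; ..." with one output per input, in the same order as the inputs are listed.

35; -25; 18; -86; -59; 89

Execution, op by op:
  [1, 25, -46, -17, 50, -25, 3, 44] -> [50, 44, 25, 3, 1, -17, -25, -46] -> [50, 44, 25, 3, 1, -17, -25, -46] -> 35
  [-1, -10, 30, -22, -28, -44, 28, 19, 35, -32] -> [35, 30, 28, 19, -1, -10, -22, -28, -32, -44] -> [35, 30, 28, 19, -1, -10, -22, -28, -32, -44] -> -25
  [-3, -31, -9, -9, 22, -9, 39, 39] -> [39, 39, 22, -3, -9, -9, -9, -31] -> [39, 22, -3, -9, -31] -> 18
  [-26, -31, -2, -15, -12] -> [-2, -12, -15, -26, -31] -> [-2, -12, -15, -26, -31] -> -86
  [1, -31, -37, 24, -16] -> [24, 1, -16, -31, -37] -> [24, 1, -16, -31, -37] -> -59
  [-7, 44, 18, -8, 49, -35, 14, -5, 19] -> [49, 44, 19, 18, 14, -5, -7, -8, -35] -> [49, 44, 19, 18, 14, -5, -7, -8, -35] -> 89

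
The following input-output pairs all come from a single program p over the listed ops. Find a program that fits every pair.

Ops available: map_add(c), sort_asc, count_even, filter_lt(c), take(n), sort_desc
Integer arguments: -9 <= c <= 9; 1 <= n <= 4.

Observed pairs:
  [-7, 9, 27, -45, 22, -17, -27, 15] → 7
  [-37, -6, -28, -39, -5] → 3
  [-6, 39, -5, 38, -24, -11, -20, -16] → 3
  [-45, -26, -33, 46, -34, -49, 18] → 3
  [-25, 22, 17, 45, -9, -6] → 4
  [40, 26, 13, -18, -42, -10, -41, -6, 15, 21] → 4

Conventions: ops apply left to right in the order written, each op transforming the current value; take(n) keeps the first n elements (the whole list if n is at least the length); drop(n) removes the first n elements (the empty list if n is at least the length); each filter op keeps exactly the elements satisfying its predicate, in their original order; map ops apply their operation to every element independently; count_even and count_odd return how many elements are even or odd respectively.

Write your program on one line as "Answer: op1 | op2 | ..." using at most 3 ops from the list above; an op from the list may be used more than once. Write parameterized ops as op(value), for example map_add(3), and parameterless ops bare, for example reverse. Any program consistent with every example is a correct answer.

map_add(-1) | count_even

Check, running the answer program on each example:
  [-7, 9, 27, -45, 22, -17, -27, 15] -> [-8, 8, 26, -46, 21, -18, -28, 14] -> 7
  [-37, -6, -28, -39, -5] -> [-38, -7, -29, -40, -6] -> 3
  [-6, 39, -5, 38, -24, -11, -20, -16] -> [-7, 38, -6, 37, -25, -12, -21, -17] -> 3
  [-45, -26, -33, 46, -34, -49, 18] -> [-46, -27, -34, 45, -35, -50, 17] -> 3
  [-25, 22, 17, 45, -9, -6] -> [-26, 21, 16, 44, -10, -7] -> 4
  [40, 26, 13, -18, -42, -10, -41, -6, 15, 21] -> [39, 25, 12, -19, -43, -11, -42, -7, 14, 20] -> 4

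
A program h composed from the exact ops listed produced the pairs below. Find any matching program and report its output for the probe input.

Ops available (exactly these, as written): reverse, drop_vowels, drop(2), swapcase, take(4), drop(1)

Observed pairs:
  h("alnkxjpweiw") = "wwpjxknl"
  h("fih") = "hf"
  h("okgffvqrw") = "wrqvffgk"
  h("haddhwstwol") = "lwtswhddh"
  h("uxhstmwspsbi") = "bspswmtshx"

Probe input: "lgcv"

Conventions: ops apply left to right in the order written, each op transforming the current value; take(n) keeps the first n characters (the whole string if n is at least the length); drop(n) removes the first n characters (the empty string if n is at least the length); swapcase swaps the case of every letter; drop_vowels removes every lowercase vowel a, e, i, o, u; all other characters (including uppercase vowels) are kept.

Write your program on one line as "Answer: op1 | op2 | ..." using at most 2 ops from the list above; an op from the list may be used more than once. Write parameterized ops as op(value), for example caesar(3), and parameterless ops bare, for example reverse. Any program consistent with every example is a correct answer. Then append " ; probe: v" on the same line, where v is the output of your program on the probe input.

drop_vowels | reverse ; probe: "vcgl"

Check, running the answer program on each example:
  "alnkxjpweiw" -> "lnkxjpww" -> "wwpjxknl"
  "fih" -> "fh" -> "hf"
  "okgffvqrw" -> "kgffvqrw" -> "wrqvffgk"
  "haddhwstwol" -> "hddhwstwl" -> "lwtswhddh"
  "uxhstmwspsbi" -> "xhstmwspsb" -> "bspswmtshx"
  probe: "lgcv" -> "lgcv" -> "vcgl"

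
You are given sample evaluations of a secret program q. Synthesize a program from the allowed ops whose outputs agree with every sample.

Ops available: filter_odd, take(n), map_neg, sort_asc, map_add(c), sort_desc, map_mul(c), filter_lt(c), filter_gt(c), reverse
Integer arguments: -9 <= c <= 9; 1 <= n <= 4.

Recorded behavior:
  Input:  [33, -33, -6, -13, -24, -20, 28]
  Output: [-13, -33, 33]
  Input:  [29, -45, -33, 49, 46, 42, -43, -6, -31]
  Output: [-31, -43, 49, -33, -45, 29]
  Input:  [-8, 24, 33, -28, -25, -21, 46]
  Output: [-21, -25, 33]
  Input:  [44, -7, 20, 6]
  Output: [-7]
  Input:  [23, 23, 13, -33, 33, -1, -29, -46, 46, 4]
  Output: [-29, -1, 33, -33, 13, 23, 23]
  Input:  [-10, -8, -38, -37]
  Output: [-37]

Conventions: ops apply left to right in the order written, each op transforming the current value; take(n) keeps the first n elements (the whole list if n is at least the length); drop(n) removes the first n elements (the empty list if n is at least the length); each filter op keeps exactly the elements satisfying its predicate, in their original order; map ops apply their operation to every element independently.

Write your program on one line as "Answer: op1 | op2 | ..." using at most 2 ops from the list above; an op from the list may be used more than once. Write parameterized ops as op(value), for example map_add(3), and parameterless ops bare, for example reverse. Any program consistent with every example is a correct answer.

reverse | filter_odd

Check, running the answer program on each example:
  [33, -33, -6, -13, -24, -20, 28] -> [28, -20, -24, -13, -6, -33, 33] -> [-13, -33, 33]
  [29, -45, -33, 49, 46, 42, -43, -6, -31] -> [-31, -6, -43, 42, 46, 49, -33, -45, 29] -> [-31, -43, 49, -33, -45, 29]
  [-8, 24, 33, -28, -25, -21, 46] -> [46, -21, -25, -28, 33, 24, -8] -> [-21, -25, 33]
  [44, -7, 20, 6] -> [6, 20, -7, 44] -> [-7]
  [23, 23, 13, -33, 33, -1, -29, -46, 46, 4] -> [4, 46, -46, -29, -1, 33, -33, 13, 23, 23] -> [-29, -1, 33, -33, 13, 23, 23]
  [-10, -8, -38, -37] -> [-37, -38, -8, -10] -> [-37]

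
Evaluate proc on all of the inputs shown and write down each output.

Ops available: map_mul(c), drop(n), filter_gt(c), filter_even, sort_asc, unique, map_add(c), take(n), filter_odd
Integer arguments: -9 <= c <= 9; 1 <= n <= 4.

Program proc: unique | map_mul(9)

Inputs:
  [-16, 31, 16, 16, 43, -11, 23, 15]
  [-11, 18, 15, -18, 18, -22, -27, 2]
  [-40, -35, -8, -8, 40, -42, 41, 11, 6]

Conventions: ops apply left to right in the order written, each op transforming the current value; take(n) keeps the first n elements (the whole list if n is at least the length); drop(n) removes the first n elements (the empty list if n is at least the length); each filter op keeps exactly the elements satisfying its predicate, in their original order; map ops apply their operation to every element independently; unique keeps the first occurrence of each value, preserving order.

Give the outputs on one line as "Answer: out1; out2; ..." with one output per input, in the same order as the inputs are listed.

[-144, 279, 144, 387, -99, 207, 135]; [-99, 162, 135, -162, -198, -243, 18]; [-360, -315, -72, 360, -378, 369, 99, 54]

Execution, op by op:
  [-16, 31, 16, 16, 43, -11, 23, 15] -> [-16, 31, 16, 43, -11, 23, 15] -> [-144, 279, 144, 387, -99, 207, 135]
  [-11, 18, 15, -18, 18, -22, -27, 2] -> [-11, 18, 15, -18, -22, -27, 2] -> [-99, 162, 135, -162, -198, -243, 18]
  [-40, -35, -8, -8, 40, -42, 41, 11, 6] -> [-40, -35, -8, 40, -42, 41, 11, 6] -> [-360, -315, -72, 360, -378, 369, 99, 54]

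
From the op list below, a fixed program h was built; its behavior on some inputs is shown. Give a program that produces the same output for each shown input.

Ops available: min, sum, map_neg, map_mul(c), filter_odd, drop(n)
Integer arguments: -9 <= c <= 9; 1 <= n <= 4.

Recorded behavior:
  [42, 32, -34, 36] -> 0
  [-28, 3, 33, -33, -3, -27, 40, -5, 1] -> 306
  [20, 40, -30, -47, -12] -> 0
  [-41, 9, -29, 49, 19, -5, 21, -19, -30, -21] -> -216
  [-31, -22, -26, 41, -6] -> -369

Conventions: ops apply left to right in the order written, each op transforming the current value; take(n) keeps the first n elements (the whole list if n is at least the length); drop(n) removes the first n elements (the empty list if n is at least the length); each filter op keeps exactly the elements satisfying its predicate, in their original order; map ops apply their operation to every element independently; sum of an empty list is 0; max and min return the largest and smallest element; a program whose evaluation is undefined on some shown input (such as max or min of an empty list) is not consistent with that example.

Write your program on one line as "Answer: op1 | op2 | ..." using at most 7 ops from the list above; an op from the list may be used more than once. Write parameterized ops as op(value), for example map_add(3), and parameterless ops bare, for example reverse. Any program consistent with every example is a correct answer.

map_neg | map_mul(-9) | map_neg | filter_odd | drop(1) | sum

Check, running the answer program on each example:
  [42, 32, -34, 36] -> [-42, -32, 34, -36] -> [378, 288, -306, 324] -> [-378, -288, 306, -324] -> [] -> [] -> 0
  [-28, 3, 33, -33, -3, -27, 40, -5, 1] -> [28, -3, -33, 33, 3, 27, -40, 5, -1] -> [-252, 27, 297, -297, -27, -243, 360, -45, 9] -> [252, -27, -297, 297, 27, 243, -360, 45, -9] -> [-27, -297, 297, 27, 243, 45, -9] -> [-297, 297, 27, 243, 45, -9] -> 306
  [20, 40, -30, -47, -12] -> [-20, -40, 30, 47, 12] -> [180, 360, -270, -423, -108] -> [-180, -360, 270, 423, 108] -> [423] -> [] -> 0
  [-41, 9, -29, 49, 19, -5, 21, -19, -30, -21] -> [41, -9, 29, -49, -19, 5, -21, 19, 30, 21] -> [-369, 81, -261, 441, 171, -45, 189, -171, -270, -189] -> [369, -81, 261, -441, -171, 45, -189, 171, 270, 189] -> [369, -81, 261, -441, -171, 45, -189, 171, 189] -> [-81, 261, -441, -171, 45, -189, 171, 189] -> -216
  [-31, -22, -26, 41, -6] -> [31, 22, 26, -41, 6] -> [-279, -198, -234, 369, -54] -> [279, 198, 234, -369, 54] -> [279, -369] -> [-369] -> -369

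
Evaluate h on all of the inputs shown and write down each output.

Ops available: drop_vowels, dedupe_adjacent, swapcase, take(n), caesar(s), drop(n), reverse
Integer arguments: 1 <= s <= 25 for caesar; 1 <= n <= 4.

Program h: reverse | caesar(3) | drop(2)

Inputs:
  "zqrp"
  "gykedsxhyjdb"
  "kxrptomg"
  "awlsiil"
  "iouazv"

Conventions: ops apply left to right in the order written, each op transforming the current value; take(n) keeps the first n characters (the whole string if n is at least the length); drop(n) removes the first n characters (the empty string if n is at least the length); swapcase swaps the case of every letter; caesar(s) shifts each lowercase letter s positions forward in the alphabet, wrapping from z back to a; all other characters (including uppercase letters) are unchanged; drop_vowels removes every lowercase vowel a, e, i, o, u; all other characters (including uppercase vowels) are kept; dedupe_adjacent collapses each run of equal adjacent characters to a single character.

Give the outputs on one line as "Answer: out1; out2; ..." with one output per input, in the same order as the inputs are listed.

"tc"; "mbkavghnbj"; "rwsuan"; "lvozd"; "dxrl"

Execution, op by op:
  "zqrp" -> "prqz" -> "sutc" -> "tc"
  "gykedsxhyjdb" -> "bdjyhxsdekyg" -> "egmbkavghnbj" -> "mbkavghnbj"
  "kxrptomg" -> "gmotprxk" -> "jprwsuan" -> "rwsuan"
  "awlsiil" -> "liislwa" -> "ollvozd" -> "lvozd"
  "iouazv" -> "vzauoi" -> "ycdxrl" -> "dxrl"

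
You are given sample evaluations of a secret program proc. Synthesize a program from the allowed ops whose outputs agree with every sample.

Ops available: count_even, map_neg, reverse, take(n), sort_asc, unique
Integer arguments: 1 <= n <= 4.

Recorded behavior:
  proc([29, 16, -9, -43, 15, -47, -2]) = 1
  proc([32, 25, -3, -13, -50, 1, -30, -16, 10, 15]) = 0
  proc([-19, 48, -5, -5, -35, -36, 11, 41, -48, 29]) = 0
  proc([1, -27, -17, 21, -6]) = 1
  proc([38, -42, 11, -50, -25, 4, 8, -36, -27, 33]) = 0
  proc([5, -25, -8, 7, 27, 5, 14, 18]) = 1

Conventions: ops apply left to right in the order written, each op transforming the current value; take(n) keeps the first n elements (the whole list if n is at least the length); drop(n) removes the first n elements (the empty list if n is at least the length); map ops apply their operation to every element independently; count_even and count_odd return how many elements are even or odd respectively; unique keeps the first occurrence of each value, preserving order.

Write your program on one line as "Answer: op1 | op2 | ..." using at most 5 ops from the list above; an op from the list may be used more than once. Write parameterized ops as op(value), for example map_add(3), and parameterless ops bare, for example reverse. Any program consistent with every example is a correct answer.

reverse | unique | take(4) | take(1) | count_even

Check, running the answer program on each example:
  [29, 16, -9, -43, 15, -47, -2] -> [-2, -47, 15, -43, -9, 16, 29] -> [-2, -47, 15, -43, -9, 16, 29] -> [-2, -47, 15, -43] -> [-2] -> 1
  [32, 25, -3, -13, -50, 1, -30, -16, 10, 15] -> [15, 10, -16, -30, 1, -50, -13, -3, 25, 32] -> [15, 10, -16, -30, 1, -50, -13, -3, 25, 32] -> [15, 10, -16, -30] -> [15] -> 0
  [-19, 48, -5, -5, -35, -36, 11, 41, -48, 29] -> [29, -48, 41, 11, -36, -35, -5, -5, 48, -19] -> [29, -48, 41, 11, -36, -35, -5, 48, -19] -> [29, -48, 41, 11] -> [29] -> 0
  [1, -27, -17, 21, -6] -> [-6, 21, -17, -27, 1] -> [-6, 21, -17, -27, 1] -> [-6, 21, -17, -27] -> [-6] -> 1
  [38, -42, 11, -50, -25, 4, 8, -36, -27, 33] -> [33, -27, -36, 8, 4, -25, -50, 11, -42, 38] -> [33, -27, -36, 8, 4, -25, -50, 11, -42, 38] -> [33, -27, -36, 8] -> [33] -> 0
  [5, -25, -8, 7, 27, 5, 14, 18] -> [18, 14, 5, 27, 7, -8, -25, 5] -> [18, 14, 5, 27, 7, -8, -25] -> [18, 14, 5, 27] -> [18] -> 1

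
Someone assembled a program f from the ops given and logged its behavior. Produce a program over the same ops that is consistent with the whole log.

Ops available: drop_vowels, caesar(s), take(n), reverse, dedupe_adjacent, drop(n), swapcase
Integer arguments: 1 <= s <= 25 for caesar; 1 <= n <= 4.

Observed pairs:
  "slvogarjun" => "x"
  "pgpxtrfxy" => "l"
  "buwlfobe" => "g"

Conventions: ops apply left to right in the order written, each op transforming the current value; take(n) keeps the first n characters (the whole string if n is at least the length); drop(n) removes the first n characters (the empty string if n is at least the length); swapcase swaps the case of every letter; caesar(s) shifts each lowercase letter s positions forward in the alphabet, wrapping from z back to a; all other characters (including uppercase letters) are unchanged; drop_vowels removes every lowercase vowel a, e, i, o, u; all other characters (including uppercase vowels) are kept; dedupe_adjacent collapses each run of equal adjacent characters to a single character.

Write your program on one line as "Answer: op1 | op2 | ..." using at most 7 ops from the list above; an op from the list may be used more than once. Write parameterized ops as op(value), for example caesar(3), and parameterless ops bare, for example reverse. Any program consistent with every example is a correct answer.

drop_vowels | caesar(5) | drop_vowels | swapcase | take(1) | swapcase

Check, running the answer program on each example:
  "slvogarjun" -> "slvgrjn" -> "xqalwos" -> "xqlws" -> "XQLWS" -> "X" -> "x"
  "pgpxtrfxy" -> "pgpxtrfxy" -> "ulucywkcd" -> "lcywkcd" -> "LCYWKCD" -> "L" -> "l"
  "buwlfobe" -> "bwlfb" -> "gbqkg" -> "gbqkg" -> "GBQKG" -> "G" -> "g"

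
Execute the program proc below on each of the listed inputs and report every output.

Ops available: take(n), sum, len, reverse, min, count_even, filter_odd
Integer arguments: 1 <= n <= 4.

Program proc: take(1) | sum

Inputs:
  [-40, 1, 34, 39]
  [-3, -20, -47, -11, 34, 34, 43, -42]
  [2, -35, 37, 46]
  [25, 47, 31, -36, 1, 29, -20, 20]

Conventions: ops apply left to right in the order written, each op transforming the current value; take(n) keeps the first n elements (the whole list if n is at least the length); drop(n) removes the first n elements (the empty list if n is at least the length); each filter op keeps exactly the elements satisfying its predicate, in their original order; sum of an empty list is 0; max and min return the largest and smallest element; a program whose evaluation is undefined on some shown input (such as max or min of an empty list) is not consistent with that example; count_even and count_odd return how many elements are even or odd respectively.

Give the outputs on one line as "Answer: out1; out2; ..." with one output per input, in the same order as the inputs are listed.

Execution, op by op:
  [-40, 1, 34, 39] -> [-40] -> -40
  [-3, -20, -47, -11, 34, 34, 43, -42] -> [-3] -> -3
  [2, -35, 37, 46] -> [2] -> 2
  [25, 47, 31, -36, 1, 29, -20, 20] -> [25] -> 25

-40; -3; 2; 25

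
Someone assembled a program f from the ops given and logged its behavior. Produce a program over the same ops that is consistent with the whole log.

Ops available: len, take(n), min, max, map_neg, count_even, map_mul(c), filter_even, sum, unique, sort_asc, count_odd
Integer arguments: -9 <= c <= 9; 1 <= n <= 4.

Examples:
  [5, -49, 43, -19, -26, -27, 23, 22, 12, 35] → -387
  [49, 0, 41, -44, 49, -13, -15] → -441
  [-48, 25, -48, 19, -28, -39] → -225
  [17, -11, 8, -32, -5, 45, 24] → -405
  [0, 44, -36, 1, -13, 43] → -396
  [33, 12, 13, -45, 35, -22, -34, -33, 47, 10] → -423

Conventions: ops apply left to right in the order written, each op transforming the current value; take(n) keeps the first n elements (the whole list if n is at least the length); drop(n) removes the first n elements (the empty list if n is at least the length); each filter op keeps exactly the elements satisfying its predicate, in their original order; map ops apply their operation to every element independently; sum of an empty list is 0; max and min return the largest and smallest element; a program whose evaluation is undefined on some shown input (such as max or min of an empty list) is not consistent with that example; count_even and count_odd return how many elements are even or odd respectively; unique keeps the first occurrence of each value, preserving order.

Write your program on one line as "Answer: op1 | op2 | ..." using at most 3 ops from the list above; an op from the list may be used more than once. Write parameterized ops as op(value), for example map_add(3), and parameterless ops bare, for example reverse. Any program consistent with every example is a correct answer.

map_mul(9) | map_mul(-1) | min

Check, running the answer program on each example:
  [5, -49, 43, -19, -26, -27, 23, 22, 12, 35] -> [45, -441, 387, -171, -234, -243, 207, 198, 108, 315] -> [-45, 441, -387, 171, 234, 243, -207, -198, -108, -315] -> -387
  [49, 0, 41, -44, 49, -13, -15] -> [441, 0, 369, -396, 441, -117, -135] -> [-441, 0, -369, 396, -441, 117, 135] -> -441
  [-48, 25, -48, 19, -28, -39] -> [-432, 225, -432, 171, -252, -351] -> [432, -225, 432, -171, 252, 351] -> -225
  [17, -11, 8, -32, -5, 45, 24] -> [153, -99, 72, -288, -45, 405, 216] -> [-153, 99, -72, 288, 45, -405, -216] -> -405
  [0, 44, -36, 1, -13, 43] -> [0, 396, -324, 9, -117, 387] -> [0, -396, 324, -9, 117, -387] -> -396
  [33, 12, 13, -45, 35, -22, -34, -33, 47, 10] -> [297, 108, 117, -405, 315, -198, -306, -297, 423, 90] -> [-297, -108, -117, 405, -315, 198, 306, 297, -423, -90] -> -423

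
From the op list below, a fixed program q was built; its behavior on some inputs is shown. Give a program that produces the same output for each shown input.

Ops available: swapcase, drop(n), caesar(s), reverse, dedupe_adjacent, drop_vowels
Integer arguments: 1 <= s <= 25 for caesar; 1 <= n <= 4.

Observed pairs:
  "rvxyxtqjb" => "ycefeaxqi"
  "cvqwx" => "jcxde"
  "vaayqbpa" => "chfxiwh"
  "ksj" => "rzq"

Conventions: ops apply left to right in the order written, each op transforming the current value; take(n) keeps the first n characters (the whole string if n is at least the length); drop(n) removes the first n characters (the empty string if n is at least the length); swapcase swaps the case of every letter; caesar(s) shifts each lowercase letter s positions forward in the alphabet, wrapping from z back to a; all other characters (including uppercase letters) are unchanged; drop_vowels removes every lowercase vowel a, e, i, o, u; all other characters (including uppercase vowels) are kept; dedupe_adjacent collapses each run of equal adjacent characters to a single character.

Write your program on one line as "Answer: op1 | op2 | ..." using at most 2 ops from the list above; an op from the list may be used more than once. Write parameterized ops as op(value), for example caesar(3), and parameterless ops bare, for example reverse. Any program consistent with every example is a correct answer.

dedupe_adjacent | caesar(7)

Check, running the answer program on each example:
  "rvxyxtqjb" -> "rvxyxtqjb" -> "ycefeaxqi"
  "cvqwx" -> "cvqwx" -> "jcxde"
  "vaayqbpa" -> "vayqbpa" -> "chfxiwh"
  "ksj" -> "ksj" -> "rzq"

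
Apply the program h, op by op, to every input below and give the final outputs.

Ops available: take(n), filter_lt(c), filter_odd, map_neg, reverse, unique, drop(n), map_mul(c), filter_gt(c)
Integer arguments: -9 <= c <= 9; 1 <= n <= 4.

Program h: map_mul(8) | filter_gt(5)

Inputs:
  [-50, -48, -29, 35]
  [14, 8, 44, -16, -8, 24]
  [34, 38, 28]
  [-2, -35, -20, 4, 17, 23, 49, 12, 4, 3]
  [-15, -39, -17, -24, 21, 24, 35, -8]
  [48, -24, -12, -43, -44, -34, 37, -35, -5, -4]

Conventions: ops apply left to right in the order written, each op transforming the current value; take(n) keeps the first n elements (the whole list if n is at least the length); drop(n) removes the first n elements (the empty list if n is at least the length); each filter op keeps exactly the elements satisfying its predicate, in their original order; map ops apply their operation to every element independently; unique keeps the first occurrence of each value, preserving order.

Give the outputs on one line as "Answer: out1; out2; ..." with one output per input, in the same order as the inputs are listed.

Execution, op by op:
  [-50, -48, -29, 35] -> [-400, -384, -232, 280] -> [280]
  [14, 8, 44, -16, -8, 24] -> [112, 64, 352, -128, -64, 192] -> [112, 64, 352, 192]
  [34, 38, 28] -> [272, 304, 224] -> [272, 304, 224]
  [-2, -35, -20, 4, 17, 23, 49, 12, 4, 3] -> [-16, -280, -160, 32, 136, 184, 392, 96, 32, 24] -> [32, 136, 184, 392, 96, 32, 24]
  [-15, -39, -17, -24, 21, 24, 35, -8] -> [-120, -312, -136, -192, 168, 192, 280, -64] -> [168, 192, 280]
  [48, -24, -12, -43, -44, -34, 37, -35, -5, -4] -> [384, -192, -96, -344, -352, -272, 296, -280, -40, -32] -> [384, 296]

[280]; [112, 64, 352, 192]; [272, 304, 224]; [32, 136, 184, 392, 96, 32, 24]; [168, 192, 280]; [384, 296]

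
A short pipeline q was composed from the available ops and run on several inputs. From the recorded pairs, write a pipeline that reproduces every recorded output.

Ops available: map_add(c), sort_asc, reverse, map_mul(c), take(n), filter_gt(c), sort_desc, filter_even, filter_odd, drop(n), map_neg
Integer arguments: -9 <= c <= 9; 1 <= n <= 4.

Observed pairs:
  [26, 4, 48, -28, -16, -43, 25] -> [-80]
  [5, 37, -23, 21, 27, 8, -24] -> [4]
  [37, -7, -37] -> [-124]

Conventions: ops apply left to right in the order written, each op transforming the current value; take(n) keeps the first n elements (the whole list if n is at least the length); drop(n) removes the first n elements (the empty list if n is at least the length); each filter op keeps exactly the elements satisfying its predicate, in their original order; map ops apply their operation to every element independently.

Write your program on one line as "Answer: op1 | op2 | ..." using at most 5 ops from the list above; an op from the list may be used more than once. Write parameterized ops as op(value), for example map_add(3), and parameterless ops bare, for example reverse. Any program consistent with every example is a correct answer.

filter_gt(1) | take(1) | map_add(-6) | map_mul(-2) | map_mul(2)

Check, running the answer program on each example:
  [26, 4, 48, -28, -16, -43, 25] -> [26, 4, 48, 25] -> [26] -> [20] -> [-40] -> [-80]
  [5, 37, -23, 21, 27, 8, -24] -> [5, 37, 21, 27, 8] -> [5] -> [-1] -> [2] -> [4]
  [37, -7, -37] -> [37] -> [37] -> [31] -> [-62] -> [-124]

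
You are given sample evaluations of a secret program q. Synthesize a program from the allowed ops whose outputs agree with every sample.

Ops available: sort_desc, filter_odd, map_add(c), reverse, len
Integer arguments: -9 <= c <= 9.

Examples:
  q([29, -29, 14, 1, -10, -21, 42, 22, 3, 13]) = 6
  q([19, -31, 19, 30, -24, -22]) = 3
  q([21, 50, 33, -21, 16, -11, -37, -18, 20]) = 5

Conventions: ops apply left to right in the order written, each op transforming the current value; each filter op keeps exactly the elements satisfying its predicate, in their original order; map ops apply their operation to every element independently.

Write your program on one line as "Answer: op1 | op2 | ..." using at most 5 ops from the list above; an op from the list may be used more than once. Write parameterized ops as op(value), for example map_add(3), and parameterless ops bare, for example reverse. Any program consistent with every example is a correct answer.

sort_desc | map_add(4) | map_add(-6) | filter_odd | len

Check, running the answer program on each example:
  [29, -29, 14, 1, -10, -21, 42, 22, 3, 13] -> [42, 29, 22, 14, 13, 3, 1, -10, -21, -29] -> [46, 33, 26, 18, 17, 7, 5, -6, -17, -25] -> [40, 27, 20, 12, 11, 1, -1, -12, -23, -31] -> [27, 11, 1, -1, -23, -31] -> 6
  [19, -31, 19, 30, -24, -22] -> [30, 19, 19, -22, -24, -31] -> [34, 23, 23, -18, -20, -27] -> [28, 17, 17, -24, -26, -33] -> [17, 17, -33] -> 3
  [21, 50, 33, -21, 16, -11, -37, -18, 20] -> [50, 33, 21, 20, 16, -11, -18, -21, -37] -> [54, 37, 25, 24, 20, -7, -14, -17, -33] -> [48, 31, 19, 18, 14, -13, -20, -23, -39] -> [31, 19, -13, -23, -39] -> 5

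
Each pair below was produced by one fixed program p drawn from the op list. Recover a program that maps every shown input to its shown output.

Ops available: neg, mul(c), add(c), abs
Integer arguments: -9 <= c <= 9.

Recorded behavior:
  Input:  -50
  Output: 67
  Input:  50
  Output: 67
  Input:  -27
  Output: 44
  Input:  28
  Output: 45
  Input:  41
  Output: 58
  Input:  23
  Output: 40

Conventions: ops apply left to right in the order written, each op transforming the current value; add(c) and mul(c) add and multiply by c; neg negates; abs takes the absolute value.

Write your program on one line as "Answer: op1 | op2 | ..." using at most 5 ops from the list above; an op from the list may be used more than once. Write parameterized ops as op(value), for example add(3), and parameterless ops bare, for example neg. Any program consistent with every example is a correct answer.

neg | abs | add(9) | add(8)

Check, running the answer program on each example:
  -50 -> 50 -> 50 -> 59 -> 67
  50 -> -50 -> 50 -> 59 -> 67
  -27 -> 27 -> 27 -> 36 -> 44
  28 -> -28 -> 28 -> 37 -> 45
  41 -> -41 -> 41 -> 50 -> 58
  23 -> -23 -> 23 -> 32 -> 40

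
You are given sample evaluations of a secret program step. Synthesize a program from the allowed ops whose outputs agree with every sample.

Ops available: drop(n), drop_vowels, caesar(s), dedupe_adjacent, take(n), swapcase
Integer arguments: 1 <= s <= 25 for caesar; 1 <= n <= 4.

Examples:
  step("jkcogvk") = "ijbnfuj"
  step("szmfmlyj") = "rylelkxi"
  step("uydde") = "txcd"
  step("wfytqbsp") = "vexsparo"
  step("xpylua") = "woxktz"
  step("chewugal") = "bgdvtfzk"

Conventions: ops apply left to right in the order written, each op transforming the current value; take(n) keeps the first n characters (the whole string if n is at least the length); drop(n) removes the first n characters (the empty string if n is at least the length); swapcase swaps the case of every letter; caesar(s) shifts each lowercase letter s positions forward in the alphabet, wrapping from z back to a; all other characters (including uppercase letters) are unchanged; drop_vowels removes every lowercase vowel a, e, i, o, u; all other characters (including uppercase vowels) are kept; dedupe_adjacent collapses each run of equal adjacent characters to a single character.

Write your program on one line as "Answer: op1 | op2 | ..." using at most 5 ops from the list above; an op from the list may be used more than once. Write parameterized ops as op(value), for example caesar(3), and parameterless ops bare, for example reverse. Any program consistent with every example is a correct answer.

swapcase | dedupe_adjacent | swapcase | caesar(13) | caesar(12)

Check, running the answer program on each example:
  "jkcogvk" -> "JKCOGVK" -> "JKCOGVK" -> "jkcogvk" -> "wxpbtix" -> "ijbnfuj"
  "szmfmlyj" -> "SZMFMLYJ" -> "SZMFMLYJ" -> "szmfmlyj" -> "fmzszylw" -> "rylelkxi"
  "uydde" -> "UYDDE" -> "UYDE" -> "uyde" -> "hlqr" -> "txcd"
  "wfytqbsp" -> "WFYTQBSP" -> "WFYTQBSP" -> "wfytqbsp" -> "jslgdofc" -> "vexsparo"
  "xpylua" -> "XPYLUA" -> "XPYLUA" -> "xpylua" -> "kclyhn" -> "woxktz"
  "chewugal" -> "CHEWUGAL" -> "CHEWUGAL" -> "chewugal" -> "purjhtny" -> "bgdvtfzk"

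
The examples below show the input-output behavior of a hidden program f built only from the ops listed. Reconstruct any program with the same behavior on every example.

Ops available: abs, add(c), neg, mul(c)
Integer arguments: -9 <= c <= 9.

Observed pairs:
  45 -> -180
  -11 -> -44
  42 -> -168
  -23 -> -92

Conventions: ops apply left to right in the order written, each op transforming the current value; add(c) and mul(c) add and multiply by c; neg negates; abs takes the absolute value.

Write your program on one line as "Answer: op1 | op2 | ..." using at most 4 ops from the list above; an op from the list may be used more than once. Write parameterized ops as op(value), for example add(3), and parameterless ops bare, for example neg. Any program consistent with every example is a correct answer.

abs | neg | mul(-4) | neg

Check, running the answer program on each example:
  45 -> 45 -> -45 -> 180 -> -180
  -11 -> 11 -> -11 -> 44 -> -44
  42 -> 42 -> -42 -> 168 -> -168
  -23 -> 23 -> -23 -> 92 -> -92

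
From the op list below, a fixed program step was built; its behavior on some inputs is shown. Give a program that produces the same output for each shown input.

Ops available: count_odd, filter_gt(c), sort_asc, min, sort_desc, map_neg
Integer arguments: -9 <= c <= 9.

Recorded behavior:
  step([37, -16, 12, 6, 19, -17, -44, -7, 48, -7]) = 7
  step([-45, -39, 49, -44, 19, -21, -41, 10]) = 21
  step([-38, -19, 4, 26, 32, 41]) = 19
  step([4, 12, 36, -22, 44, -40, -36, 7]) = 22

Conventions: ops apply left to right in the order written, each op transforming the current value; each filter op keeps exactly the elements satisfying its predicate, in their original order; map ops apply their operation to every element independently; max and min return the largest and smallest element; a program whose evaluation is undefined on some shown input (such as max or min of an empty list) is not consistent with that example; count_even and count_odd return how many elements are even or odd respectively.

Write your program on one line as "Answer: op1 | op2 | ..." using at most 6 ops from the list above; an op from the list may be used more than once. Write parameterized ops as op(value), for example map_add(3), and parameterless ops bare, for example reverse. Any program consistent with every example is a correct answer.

sort_desc | map_neg | sort_desc | filter_gt(6) | min

Check, running the answer program on each example:
  [37, -16, 12, 6, 19, -17, -44, -7, 48, -7] -> [48, 37, 19, 12, 6, -7, -7, -16, -17, -44] -> [-48, -37, -19, -12, -6, 7, 7, 16, 17, 44] -> [44, 17, 16, 7, 7, -6, -12, -19, -37, -48] -> [44, 17, 16, 7, 7] -> 7
  [-45, -39, 49, -44, 19, -21, -41, 10] -> [49, 19, 10, -21, -39, -41, -44, -45] -> [-49, -19, -10, 21, 39, 41, 44, 45] -> [45, 44, 41, 39, 21, -10, -19, -49] -> [45, 44, 41, 39, 21] -> 21
  [-38, -19, 4, 26, 32, 41] -> [41, 32, 26, 4, -19, -38] -> [-41, -32, -26, -4, 19, 38] -> [38, 19, -4, -26, -32, -41] -> [38, 19] -> 19
  [4, 12, 36, -22, 44, -40, -36, 7] -> [44, 36, 12, 7, 4, -22, -36, -40] -> [-44, -36, -12, -7, -4, 22, 36, 40] -> [40, 36, 22, -4, -7, -12, -36, -44] -> [40, 36, 22] -> 22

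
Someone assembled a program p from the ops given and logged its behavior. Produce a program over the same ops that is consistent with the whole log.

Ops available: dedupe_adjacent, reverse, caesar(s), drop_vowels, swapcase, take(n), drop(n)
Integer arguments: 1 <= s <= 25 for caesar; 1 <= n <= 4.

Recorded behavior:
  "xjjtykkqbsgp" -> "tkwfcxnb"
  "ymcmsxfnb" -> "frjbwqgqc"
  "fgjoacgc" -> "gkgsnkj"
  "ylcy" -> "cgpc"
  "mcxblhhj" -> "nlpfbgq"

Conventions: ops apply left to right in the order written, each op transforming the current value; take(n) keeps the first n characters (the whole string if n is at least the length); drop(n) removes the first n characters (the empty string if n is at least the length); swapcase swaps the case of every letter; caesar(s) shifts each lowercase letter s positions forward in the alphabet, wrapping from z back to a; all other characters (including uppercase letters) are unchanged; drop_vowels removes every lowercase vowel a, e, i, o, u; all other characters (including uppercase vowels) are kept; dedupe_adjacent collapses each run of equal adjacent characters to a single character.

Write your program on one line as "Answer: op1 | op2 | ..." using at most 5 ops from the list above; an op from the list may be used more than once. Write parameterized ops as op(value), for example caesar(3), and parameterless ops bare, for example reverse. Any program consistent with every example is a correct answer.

caesar(4) | reverse | dedupe_adjacent | drop_vowels

Check, running the answer program on each example:
  "xjjtykkqbsgp" -> "bnnxcooufwkt" -> "tkwfuoocxnnb" -> "tkwfuocxnb" -> "tkwfcxnb"
  "ymcmsxfnb" -> "cqgqwbjrf" -> "frjbwqgqc" -> "frjbwqgqc" -> "frjbwqgqc"
  "fgjoacgc" -> "jknsegkg" -> "gkgesnkj" -> "gkgesnkj" -> "gkgsnkj"
  "ylcy" -> "cpgc" -> "cgpc" -> "cgpc" -> "cgpc"
  "mcxblhhj" -> "qgbfplln" -> "nllpfbgq" -> "nlpfbgq" -> "nlpfbgq"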